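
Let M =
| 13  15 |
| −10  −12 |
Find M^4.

[[211, 195], [−130, −114]]

tr M = 1 and det M = −6, so the characteristic polynomial is λ² − (1)λ + (−6) with roots −2 and 3.
Eigenvectors give P = [[−1, 3], [1, −2]] with P⁻¹ = [[2, 3], [1, 1]], and M = P·diag(−2, 3)·P⁻¹.
Then M^4 = P·diag(16, 81)·P⁻¹ = [[−16, 243], [16, −162]] · [[2, 3], [1, 1]] = [[211, 195], [−130, −114]].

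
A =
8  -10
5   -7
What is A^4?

[[146, -130], [65, -49]]

tr A = 1 and det A = -6, so the characteristic polynomial is λ² − (1)λ + (-6) with roots 3 and -2.
Eigenvectors give P = [[2, -1], [1, -1]] with P⁻¹ = [[1, -1], [1, -2]], and A = P·diag(3, -2)·P⁻¹.
Then A^4 = P·diag(81, 16)·P⁻¹ = [[162, -16], [81, -16]] · [[1, -1], [1, -2]] = [[146, -130], [65, -49]].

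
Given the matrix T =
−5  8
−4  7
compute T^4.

[[−79, 160], [−80, 161]]

tr T = 2 and det T = −3, so the characteristic polynomial is λ² − (2)λ + (−3) with roots 3 and −1.
Eigenvectors give P = [[−1, 2], [−1, 1]] with P⁻¹ = [[1, −2], [1, −1]], and T = P·diag(3, −1)·P⁻¹.
Then T^4 = P·diag(81, 1)·P⁻¹ = [[−81, 2], [−81, 1]] · [[1, −2], [1, −1]] = [[−79, 160], [−80, 161]].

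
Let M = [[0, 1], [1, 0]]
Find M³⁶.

M² = I (check: tr M = 0 and det M = −1), so M³⁶ = I since 36 is even.

[[1, 0], [0, 1]]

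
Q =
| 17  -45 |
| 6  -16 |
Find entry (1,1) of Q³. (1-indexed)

53

tr Q = 1 and det Q = -2, so the characteristic polynomial is λ² − (1)λ + (-2) with roots 2 and -1.
Eigenvectors give P = [[-3, 5], [-1, 2]] with P⁻¹ = [[-2, 5], [-1, 3]], and Q = P·diag(2, -1)·P⁻¹.
Then Q³ = P·diag(8, -1)·P⁻¹ = [[-24, -5], [-8, -2]] · [[-2, 5], [-1, 3]] = [[53, -135], [18, -46]].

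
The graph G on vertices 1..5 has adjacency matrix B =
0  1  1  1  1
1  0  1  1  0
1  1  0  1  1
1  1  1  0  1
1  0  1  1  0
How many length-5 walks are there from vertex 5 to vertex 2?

The number of length-5 walks from vertex 5 to vertex 2 is entry (5,2) of B^5, where B is the adjacency matrix.
B^2 = [[4, 2, 3, 3, 2], [2, 3, 2, 2, 3], [3, 2, 4, 3, 2], [3, 2, 3, 4, 2], [2, 3, 2, 2, 3]]
B^3 = [[10, 10, 11, 11, 10], [10, 6, 10, 10, 6], [11, 10, 10, 11, 10], [11, 10, 11, 10, 10], [10, 6, 10, 10, 6]]
B^4 = [[42, 32, 41, 41, 32], [32, 30, 32, 32, 30], [41, 32, 42, 41, 32], [41, 32, 41, 42, 32], [32, 30, 32, 32, 30]]
B^5 = [[146, 124, 147, 147, 124], [124, 96, 124, 124, 96], [147, 124, 146, 147, 124], [147, 124, 147, 146, 124], [124, 96, 124, 124, 96]]

96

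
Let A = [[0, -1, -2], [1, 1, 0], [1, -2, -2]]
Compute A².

[[-3, 3, 4], [1, 0, -2], [-4, 1, 2]]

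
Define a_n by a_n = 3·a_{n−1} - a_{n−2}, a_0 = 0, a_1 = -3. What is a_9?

With companion matrix A = [[3, -1], [1, 0]], [a_n, a_{n−1}]ᵀ = A·[a_{n−1}, a_{n−2}]ᵀ, so [a_9, a_8]ᵀ = A⁸·[a_1, a_0]ᵀ.
A⁸ = [[2584, -987], [987, -377]], giving [a_9, a_8]ᵀ = [[-7752], [-2961]].

-7752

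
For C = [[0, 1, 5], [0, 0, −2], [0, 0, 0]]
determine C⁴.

[[0, 0, 0], [0, 0, 0], [0, 0, 0]]

C is strictly triangular, hence nilpotent: C³ = 0, so C⁴ = 0.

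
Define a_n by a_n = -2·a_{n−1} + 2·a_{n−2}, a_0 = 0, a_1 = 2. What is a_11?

36544

With companion matrix A = [[-2, 2], [1, 0]], [a_n, a_{n−1}]ᵀ = A·[a_{n−1}, a_{n−2}]ᵀ, so [a_11, a_10]ᵀ = A¹⁰·[a_1, a_0]ᵀ.
A¹⁰ = [[18272, -13376], [-6688, 4896]], giving [a_11, a_10]ᵀ = [[36544], [-13376]].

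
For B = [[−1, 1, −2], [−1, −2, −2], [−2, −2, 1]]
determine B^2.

[[4, 1, −2], [7, 7, 4], [2, 0, 9]]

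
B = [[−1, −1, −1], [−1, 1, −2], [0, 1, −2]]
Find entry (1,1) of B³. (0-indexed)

3

B² = [[2, −1, 5], [0, 0, 3], [−1, −1, 2]]
B³ = [[−1, 2, −10], [0, 3, −6], [2, 2, −1]]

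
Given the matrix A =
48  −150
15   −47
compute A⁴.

tr A = 1 and det A = −6, so the characteristic polynomial is λ² − (1)λ + (−6) with roots −2 and 3.
Eigenvectors give P = [[3, 10], [1, 3]] with P⁻¹ = [[−3, 10], [1, −3]], and A = P·diag(−2, 3)·P⁻¹.
Then A⁴ = P·diag(16, 81)·P⁻¹ = [[48, 810], [16, 243]] · [[−3, 10], [1, −3]] = [[666, −1950], [195, −569]].

[[666, −1950], [195, −569]]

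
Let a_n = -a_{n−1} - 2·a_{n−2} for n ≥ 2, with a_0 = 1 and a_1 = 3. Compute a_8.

With companion matrix T = [[-1, -2], [1, 0]], [a_n, a_{n−1}]ᵀ = T·[a_{n−1}, a_{n−2}]ᵀ, so [a_8, a_7]ᵀ = T^7·[a_1, a_0]ᵀ.
T^7 = [[3, -14], [7, 10]], giving [a_8, a_7]ᵀ = [[-5], [31]].

-5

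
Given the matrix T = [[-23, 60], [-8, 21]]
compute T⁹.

[[-118103, 295260], [-39368, 98421]]

tr T = -2 and det T = -3, so the characteristic polynomial is λ² − (-2)λ + (-3) with roots 1 and -3.
Eigenvectors give P = [[5, 3], [2, 1]] with P⁻¹ = [[-1, 3], [2, -5]], and T = P·diag(1, -3)·P⁻¹.
Then T⁹ = P·diag(1, -19683)·P⁻¹ = [[5, -59049], [2, -19683]] · [[-1, 3], [2, -5]] = [[-118103, 295260], [-39368, 98421]].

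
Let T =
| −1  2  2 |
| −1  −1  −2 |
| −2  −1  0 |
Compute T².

[[−5, −6, −6], [6, 1, 0], [3, −3, −2]]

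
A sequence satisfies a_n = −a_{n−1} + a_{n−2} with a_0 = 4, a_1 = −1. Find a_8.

73

With companion matrix T = [[−1, 1], [1, 0]], [a_n, a_{n−1}]ᵀ = T·[a_{n−1}, a_{n−2}]ᵀ, so [a_8, a_7]ᵀ = T⁷·[a_1, a_0]ᵀ.
T⁷ = [[−21, 13], [13, −8]], giving [a_8, a_7]ᵀ = [[73], [−45]].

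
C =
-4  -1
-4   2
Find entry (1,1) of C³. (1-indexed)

C² = [[20, 2], [8, 8]]
C³ = [[-88, -16], [-64, 8]]

-88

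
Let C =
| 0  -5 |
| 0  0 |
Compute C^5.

C is strictly triangular, hence nilpotent: C^2 = 0, so C^5 = 0.

[[0, 0], [0, 0]]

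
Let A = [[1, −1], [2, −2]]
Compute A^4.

[[−1, 1], [−2, 2]]

A^2 = [[−1, 1], [−2, 2]]
A^3 = [[1, −1], [2, −2]]
A^4 = [[−1, 1], [−2, 2]]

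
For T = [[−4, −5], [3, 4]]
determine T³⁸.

[[1, 0], [0, 1]]

T² = I (check: tr T = 0 and det T = −1), so T³⁸ = I since 38 is even.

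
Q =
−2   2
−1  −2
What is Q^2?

[[2, −8], [4, 2]]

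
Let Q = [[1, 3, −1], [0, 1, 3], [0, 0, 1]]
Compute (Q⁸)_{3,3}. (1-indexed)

1

Q = I + N where N = [[0, 3, −1], [0, 0, 3], [0, 0, 0]] is strictly upper-triangular, so N³ = 0.
(I + N)⁸ = I + 8·N + 28·N² = [[1, 24, 244], [0, 1, 24], [0, 0, 1]].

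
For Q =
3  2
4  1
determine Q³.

Q² = [[17, 8], [16, 9]]
Q³ = [[83, 42], [84, 41]]

[[83, 42], [84, 41]]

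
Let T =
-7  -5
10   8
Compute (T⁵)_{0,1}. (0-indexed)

tr T = 1 and det T = -6, so the characteristic polynomial is λ² − (1)λ + (-6) with roots 3 and -2.
Eigenvectors give P = [[1, 1], [-2, -1]] with P⁻¹ = [[-1, -1], [2, 1]], and T = P·diag(3, -2)·P⁻¹.
Then T⁵ = P·diag(243, -32)·P⁻¹ = [[243, -32], [-486, 32]] · [[-1, -1], [2, 1]] = [[-307, -275], [550, 518]].

-275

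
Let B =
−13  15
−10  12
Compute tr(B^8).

6817

tr B = −1 and det B = −6, so the characteristic polynomial is λ² − (−1)λ + (−6) with roots 2 and −3.
Eigenvectors give P = [[1, 3], [1, 2]] with P⁻¹ = [[−2, 3], [1, −1]], and B = P·diag(2, −3)·P⁻¹.
Then B^8 = P·diag(256, 6561)·P⁻¹ = [[256, 19683], [256, 13122]] · [[−2, 3], [1, −1]] = [[19171, −18915], [12610, −12354]].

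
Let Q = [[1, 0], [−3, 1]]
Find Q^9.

Q = I + N where N = [[0, 0], [−3, 0]] is strictly lower-triangular, so N^2 = 0.
(I + N)^9 = I + 9·N = [[1, 0], [−27, 1]].

[[1, 0], [−27, 1]]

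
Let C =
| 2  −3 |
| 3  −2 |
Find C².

[[−5, 0], [0, −5]]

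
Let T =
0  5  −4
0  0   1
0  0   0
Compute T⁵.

[[0, 0, 0], [0, 0, 0], [0, 0, 0]]

T is strictly triangular, hence nilpotent: T³ = 0, so T⁵ = 0.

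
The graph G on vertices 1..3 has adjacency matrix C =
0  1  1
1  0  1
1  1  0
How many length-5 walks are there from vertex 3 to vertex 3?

10

The number of length-5 walks from vertex 3 to vertex 3 is entry (3,3) of C^5, where C is the adjacency matrix.
C^2 = [[2, 1, 1], [1, 2, 1], [1, 1, 2]]
C^3 = [[2, 3, 3], [3, 2, 3], [3, 3, 2]]
C^4 = [[6, 5, 5], [5, 6, 5], [5, 5, 6]]
C^5 = [[10, 11, 11], [11, 10, 11], [11, 11, 10]]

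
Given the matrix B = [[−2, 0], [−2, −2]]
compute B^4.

[[16, 0], [64, 16]]

B^2 = [[4, 0], [8, 4]]
B^3 = [[−8, 0], [−24, −8]]
B^4 = [[16, 0], [64, 16]]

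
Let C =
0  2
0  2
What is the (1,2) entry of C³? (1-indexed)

8

C² = [[0, 4], [0, 4]]
C³ = [[0, 8], [0, 8]]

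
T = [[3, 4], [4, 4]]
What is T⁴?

T² = [[25, 28], [28, 32]]
T³ = [[187, 212], [212, 240]]
T⁴ = [[1409, 1596], [1596, 1808]]

[[1409, 1596], [1596, 1808]]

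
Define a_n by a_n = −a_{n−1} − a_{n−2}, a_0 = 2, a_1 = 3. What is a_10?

3

With companion matrix T = [[−1, −1], [1, 0]], [a_n, a_{n−1}]ᵀ = T·[a_{n−1}, a_{n−2}]ᵀ, so [a_10, a_9]ᵀ = T⁹·[a_1, a_0]ᵀ.
T⁹ = [[1, 0], [0, 1]], giving [a_10, a_9]ᵀ = [[3], [2]].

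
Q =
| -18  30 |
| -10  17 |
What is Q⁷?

tr Q = -1 and det Q = -6, so the characteristic polynomial is λ² − (-1)λ + (-6) with roots -3 and 2.
Eigenvectors give P = [[2, -3], [1, -2]] with P⁻¹ = [[2, -3], [1, -2]], and Q = P·diag(-3, 2)·P⁻¹.
Then Q⁷ = P·diag(-2187, 128)·P⁻¹ = [[-4374, -384], [-2187, -256]] · [[2, -3], [1, -2]] = [[-9132, 13890], [-4630, 7073]].

[[-9132, 13890], [-4630, 7073]]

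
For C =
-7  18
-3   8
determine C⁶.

tr C = 1 and det C = -2, so the characteristic polynomial is λ² − (1)λ + (-2) with roots -1 and 2.
Eigenvectors give P = [[3, -2], [1, -1]] with P⁻¹ = [[1, -2], [1, -3]], and C = P·diag(-1, 2)·P⁻¹.
Then C⁶ = P·diag(1, 64)·P⁻¹ = [[3, -128], [1, -64]] · [[1, -2], [1, -3]] = [[-125, 378], [-63, 190]].

[[-125, 378], [-63, 190]]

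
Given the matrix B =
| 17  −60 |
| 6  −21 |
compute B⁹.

tr B = −4 and det B = 3, so the characteristic polynomial is λ² − (−4)λ + (3) with roots −3 and −1.
Eigenvectors give P = [[−3, 10], [−1, 3]] with P⁻¹ = [[3, −10], [1, −3]], and B = P·diag(−3, −1)·P⁻¹.
Then B⁹ = P·diag(−19683, −1)·P⁻¹ = [[59049, −10], [19683, −3]] · [[3, −10], [1, −3]] = [[177137, −590460], [59046, −196821]].

[[177137, −590460], [59046, −196821]]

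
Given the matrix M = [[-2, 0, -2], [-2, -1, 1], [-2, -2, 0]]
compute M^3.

[[-32, -12, -12], [-12, -5, -9], [-24, -6, -14]]

M^2 = [[8, 4, 4], [4, -1, 3], [8, 2, 2]]
M^3 = [[-32, -12, -12], [-12, -5, -9], [-24, -6, -14]]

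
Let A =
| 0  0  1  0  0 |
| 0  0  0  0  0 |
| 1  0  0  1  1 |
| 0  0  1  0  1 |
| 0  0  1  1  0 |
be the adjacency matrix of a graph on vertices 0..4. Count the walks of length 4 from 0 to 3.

4

The number of length-4 walks from vertex 0 to vertex 3 is entry (0,3) of A⁴, where A is the adjacency matrix.
A² = [[1, 0, 0, 1, 1], [0, 0, 0, 0, 0], [0, 0, 3, 1, 1], [1, 0, 1, 2, 1], [1, 0, 1, 1, 2]]
A³ = [[0, 0, 3, 1, 1], [0, 0, 0, 0, 0], [3, 0, 2, 4, 4], [1, 0, 4, 2, 3], [1, 0, 4, 3, 2]]
A⁴ = [[3, 0, 2, 4, 4], [0, 0, 0, 0, 0], [2, 0, 11, 6, 6], [4, 0, 6, 7, 6], [4, 0, 6, 6, 7]]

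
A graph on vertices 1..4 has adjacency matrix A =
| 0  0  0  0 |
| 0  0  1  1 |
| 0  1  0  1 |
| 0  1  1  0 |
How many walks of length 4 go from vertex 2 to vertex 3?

The number of length-4 walks from vertex 2 to vertex 3 is entry (2,3) of A⁴, where A is the adjacency matrix.
A² = [[0, 0, 0, 0], [0, 2, 1, 1], [0, 1, 2, 1], [0, 1, 1, 2]]
A³ = [[0, 0, 0, 0], [0, 2, 3, 3], [0, 3, 2, 3], [0, 3, 3, 2]]
A⁴ = [[0, 0, 0, 0], [0, 6, 5, 5], [0, 5, 6, 5], [0, 5, 5, 6]]

5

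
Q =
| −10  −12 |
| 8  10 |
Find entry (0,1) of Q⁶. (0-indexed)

tr Q = 0 and det Q = −4, so the characteristic polynomial is λ² − (0)λ + (−4) with roots −2 and 2.
Eigenvectors give P = [[3, 1], [−2, −1]] with P⁻¹ = [[1, 1], [−2, −3]], and Q = P·diag(−2, 2)·P⁻¹.
Then Q⁶ = P·diag(64, 64)·P⁻¹ = [[192, 64], [−128, −64]] · [[1, 1], [−2, −3]] = [[64, 0], [0, 64]].

0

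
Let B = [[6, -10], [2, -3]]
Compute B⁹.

tr B = 3 and det B = 2, so the characteristic polynomial is λ² − (3)λ + (2) with roots 1 and 2.
Eigenvectors give P = [[2, 5], [1, 2]] with P⁻¹ = [[-2, 5], [1, -2]], and B = P·diag(1, 2)·P⁻¹.
Then B⁹ = P·diag(1, 512)·P⁻¹ = [[2, 2560], [1, 1024]] · [[-2, 5], [1, -2]] = [[2556, -5110], [1022, -2043]].

[[2556, -5110], [1022, -2043]]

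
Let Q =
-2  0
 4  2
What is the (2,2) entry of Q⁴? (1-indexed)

16

tr Q = 0 and det Q = -4, so the characteristic polynomial is λ² − (0)λ + (-4) with roots -2 and 2.
Eigenvectors give P = [[-1, 0], [1, -1]] with P⁻¹ = [[-1, 0], [-1, -1]], and Q = P·diag(-2, 2)·P⁻¹.
Then Q⁴ = P·diag(16, 16)·P⁻¹ = [[-16, 0], [16, -16]] · [[-1, 0], [-1, -1]] = [[16, 0], [0, 16]].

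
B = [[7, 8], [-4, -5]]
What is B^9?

tr B = 2 and det B = -3, so the characteristic polynomial is λ² − (2)λ + (-3) with roots 3 and -1.
Eigenvectors give P = [[-2, -1], [1, 1]] with P⁻¹ = [[-1, -1], [1, 2]], and B = P·diag(3, -1)·P⁻¹.
Then B^9 = P·diag(19683, -1)·P⁻¹ = [[-39366, 1], [19683, -1]] · [[-1, -1], [1, 2]] = [[39367, 39368], [-19684, -19685]].

[[39367, 39368], [-19684, -19685]]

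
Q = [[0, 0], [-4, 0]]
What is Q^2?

Q is strictly triangular, hence nilpotent: Q^2 = 0, so Q^2 = 0.

[[0, 0], [0, 0]]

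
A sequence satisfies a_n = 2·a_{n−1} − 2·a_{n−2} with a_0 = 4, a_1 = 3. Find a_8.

With companion matrix A = [[2, −2], [1, 0]], [a_n, a_{n−1}]ᵀ = A·[a_{n−1}, a_{n−2}]ᵀ, so [a_8, a_7]ᵀ = A⁷·[a_1, a_0]ᵀ.
A⁷ = [[0, 16], [−8, 16]], giving [a_8, a_7]ᵀ = [[64], [40]].

64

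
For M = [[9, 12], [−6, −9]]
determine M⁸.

tr M = 0 and det M = −9, so the characteristic polynomial is λ² − (0)λ + (−9) with roots −3 and 3.
Eigenvectors give P = [[−1, −2], [1, 1]] with P⁻¹ = [[1, 2], [−1, −1]], and M = P·diag(−3, 3)·P⁻¹.
Then M⁸ = P·diag(6561, 6561)·P⁻¹ = [[−6561, −13122], [6561, 6561]] · [[1, 2], [−1, −1]] = [[6561, 0], [0, 6561]].

[[6561, 0], [0, 6561]]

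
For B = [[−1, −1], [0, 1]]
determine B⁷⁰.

B² = I (check: tr B = 0 and det B = −1), so B⁷⁰ = I since 70 is even.

[[1, 0], [0, 1]]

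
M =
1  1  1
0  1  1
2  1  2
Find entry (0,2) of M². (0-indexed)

4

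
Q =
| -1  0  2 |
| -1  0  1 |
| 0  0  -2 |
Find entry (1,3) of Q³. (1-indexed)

14

Q² = [[1, 0, -6], [1, 0, -4], [0, 0, 4]]
Q³ = [[-1, 0, 14], [-1, 0, 10], [0, 0, -8]]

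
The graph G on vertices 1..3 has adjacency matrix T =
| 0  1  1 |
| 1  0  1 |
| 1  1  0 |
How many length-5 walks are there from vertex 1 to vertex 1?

10

The number of length-5 walks from vertex 1 to vertex 1 is entry (1,1) of T⁵, where T is the adjacency matrix.
T² = [[2, 1, 1], [1, 2, 1], [1, 1, 2]]
T³ = [[2, 3, 3], [3, 2, 3], [3, 3, 2]]
T⁴ = [[6, 5, 5], [5, 6, 5], [5, 5, 6]]
T⁵ = [[10, 11, 11], [11, 10, 11], [11, 11, 10]]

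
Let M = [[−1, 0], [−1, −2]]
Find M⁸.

tr M = −3 and det M = 2, so the characteristic polynomial is λ² − (−3)λ + (2) with roots −2 and −1.
Eigenvectors give P = [[0, −1], [1, 1]] with P⁻¹ = [[1, 1], [−1, 0]], and M = P·diag(−2, −1)·P⁻¹.
Then M⁸ = P·diag(256, 1)·P⁻¹ = [[0, −1], [256, 1]] · [[1, 1], [−1, 0]] = [[1, 0], [255, 256]].

[[1, 0], [255, 256]]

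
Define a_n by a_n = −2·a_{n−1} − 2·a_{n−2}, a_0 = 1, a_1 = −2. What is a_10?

32

With companion matrix A = [[−2, −2], [1, 0]], [a_n, a_{n−1}]ᵀ = A·[a_{n−1}, a_{n−2}]ᵀ, so [a_10, a_9]ᵀ = A^9·[a_1, a_0]ᵀ.
A^9 = [[−32, −32], [16, 0]], giving [a_10, a_9]ᵀ = [[32], [−32]].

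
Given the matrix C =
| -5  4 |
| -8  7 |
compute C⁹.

[[-19685, 19684], [-39368, 39367]]

tr C = 2 and det C = -3, so the characteristic polynomial is λ² − (2)λ + (-3) with roots 3 and -1.
Eigenvectors give P = [[1, -1], [2, -1]] with P⁻¹ = [[-1, 1], [-2, 1]], and C = P·diag(3, -1)·P⁻¹.
Then C⁹ = P·diag(19683, -1)·P⁻¹ = [[19683, 1], [39366, 1]] · [[-1, 1], [-2, 1]] = [[-19685, 19684], [-39368, 39367]].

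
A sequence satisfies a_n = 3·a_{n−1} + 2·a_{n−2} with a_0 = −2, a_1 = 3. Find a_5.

With companion matrix B = [[3, 2], [1, 0]], [a_n, a_{n−1}]ᵀ = B·[a_{n−1}, a_{n−2}]ᵀ, so [a_5, a_4]ᵀ = B⁴·[a_1, a_0]ᵀ.
B⁴ = [[139, 78], [39, 22]], giving [a_5, a_4]ᵀ = [[261], [73]].

261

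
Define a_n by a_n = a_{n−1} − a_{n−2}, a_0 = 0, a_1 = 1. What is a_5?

−1

With companion matrix A = [[1, −1], [1, 0]], [a_n, a_{n−1}]ᵀ = A·[a_{n−1}, a_{n−2}]ᵀ, so [a_5, a_4]ᵀ = A^4·[a_1, a_0]ᵀ.
A^4 = [[−1, 1], [−1, 0]], giving [a_5, a_4]ᵀ = [[−1], [−1]].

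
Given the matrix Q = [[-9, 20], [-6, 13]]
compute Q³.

tr Q = 4 and det Q = 3, so the characteristic polynomial is λ² − (4)λ + (3) with roots 3 and 1.
Eigenvectors give P = [[-5, 2], [-3, 1]] with P⁻¹ = [[1, -2], [3, -5]], and Q = P·diag(3, 1)·P⁻¹.
Then Q³ = P·diag(27, 1)·P⁻¹ = [[-135, 2], [-81, 1]] · [[1, -2], [3, -5]] = [[-129, 260], [-78, 157]].

[[-129, 260], [-78, 157]]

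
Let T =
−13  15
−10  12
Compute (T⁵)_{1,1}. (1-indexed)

tr T = −1 and det T = −6, so the characteristic polynomial is λ² − (−1)λ + (−6) with roots 2 and −3.
Eigenvectors give P = [[1, 3], [1, 2]] with P⁻¹ = [[−2, 3], [1, −1]], and T = P·diag(2, −3)·P⁻¹.
Then T⁵ = P·diag(32, −243)·P⁻¹ = [[32, −729], [32, −486]] · [[−2, 3], [1, −1]] = [[−793, 825], [−550, 582]].

−793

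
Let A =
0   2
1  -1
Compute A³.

A² = [[2, -2], [-1, 3]]
A³ = [[-2, 6], [3, -5]]

[[-2, 6], [3, -5]]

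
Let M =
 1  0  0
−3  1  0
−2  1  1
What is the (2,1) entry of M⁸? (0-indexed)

M = I + N where N = [[0, 0, 0], [−3, 0, 0], [−2, 1, 0]] is strictly lower-triangular, so N³ = 0.
(I + N)⁸ = I + 8·N + 28·N² = [[1, 0, 0], [−24, 1, 0], [−100, 8, 1]].

8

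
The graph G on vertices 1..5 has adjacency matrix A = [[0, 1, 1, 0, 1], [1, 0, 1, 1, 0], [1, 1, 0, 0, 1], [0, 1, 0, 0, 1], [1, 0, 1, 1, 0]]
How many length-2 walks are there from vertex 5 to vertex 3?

The number of length-2 walks from vertex 5 to vertex 3 is entry (5,3) of A², where A is the adjacency matrix.
A² = [[3, 1, 2, 2, 1], [1, 3, 1, 0, 3], [2, 1, 3, 2, 1], [2, 0, 2, 2, 0], [1, 3, 1, 0, 3]]

1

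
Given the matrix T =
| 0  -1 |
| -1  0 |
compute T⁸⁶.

[[1, 0], [0, 1]]

T² = I (check: tr T = 0 and det T = -1), so T⁸⁶ = I since 86 is even.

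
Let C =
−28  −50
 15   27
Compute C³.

[[−202, −350], [105, 183]]

tr C = −1 and det C = −6, so the characteristic polynomial is λ² − (−1)λ + (−6) with roots −3 and 2.
Eigenvectors give P = [[−2, −5], [1, 3]] with P⁻¹ = [[−3, −5], [1, 2]], and C = P·diag(−3, 2)·P⁻¹.
Then C³ = P·diag(−27, 8)·P⁻¹ = [[54, −40], [−27, 24]] · [[−3, −5], [1, 2]] = [[−202, −350], [105, 183]].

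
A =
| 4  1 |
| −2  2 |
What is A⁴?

[[124, 96], [−192, −68]]

A² = [[14, 6], [−12, 2]]
A³ = [[44, 26], [−52, −8]]
A⁴ = [[124, 96], [−192, −68]]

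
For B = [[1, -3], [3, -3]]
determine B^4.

[[28, -48], [48, -36]]

B^2 = [[-8, 6], [-6, 0]]
B^3 = [[10, 6], [-6, 18]]
B^4 = [[28, -48], [48, -36]]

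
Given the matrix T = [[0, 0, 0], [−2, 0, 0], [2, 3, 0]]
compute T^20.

[[0, 0, 0], [0, 0, 0], [0, 0, 0]]

T is strictly triangular, hence nilpotent: T^3 = 0, so T^20 = 0.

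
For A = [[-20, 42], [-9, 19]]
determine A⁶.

[[442, -882], [189, -377]]

tr A = -1 and det A = -2, so the characteristic polynomial is λ² − (-1)λ + (-2) with roots 1 and -2.
Eigenvectors give P = [[-2, -7], [-1, -3]] with P⁻¹ = [[3, -7], [-1, 2]], and A = P·diag(1, -2)·P⁻¹.
Then A⁶ = P·diag(1, 64)·P⁻¹ = [[-2, -448], [-1, -192]] · [[3, -7], [-1, 2]] = [[442, -882], [189, -377]].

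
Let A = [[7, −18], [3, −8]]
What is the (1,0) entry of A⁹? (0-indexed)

513

tr A = −1 and det A = −2, so the characteristic polynomial is λ² − (−1)λ + (−2) with roots −2 and 1.
Eigenvectors give P = [[−2, 3], [−1, 1]] with P⁻¹ = [[1, −3], [1, −2]], and A = P·diag(−2, 1)·P⁻¹.
Then A⁹ = P·diag(−512, 1)·P⁻¹ = [[1024, 3], [512, 1]] · [[1, −3], [1, −2]] = [[1027, −3078], [513, −1538]].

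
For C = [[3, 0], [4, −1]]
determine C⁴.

[[81, 0], [80, 1]]

tr C = 2 and det C = −3, so the characteristic polynomial is λ² − (2)λ + (−3) with roots −1 and 3.
Eigenvectors give P = [[0, 1], [−1, 1]] with P⁻¹ = [[1, −1], [1, 0]], and C = P·diag(−1, 3)·P⁻¹.
Then C⁴ = P·diag(1, 81)·P⁻¹ = [[0, 81], [−1, 81]] · [[1, −1], [1, 0]] = [[81, 0], [80, 1]].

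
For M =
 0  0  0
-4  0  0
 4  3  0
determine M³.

[[0, 0, 0], [0, 0, 0], [0, 0, 0]]

M is strictly triangular, hence nilpotent: M³ = 0, so M³ = 0.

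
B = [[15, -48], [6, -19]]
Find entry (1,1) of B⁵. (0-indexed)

tr B = -4 and det B = 3, so the characteristic polynomial is λ² − (-4)λ + (3) with roots -3 and -1.
Eigenvectors give P = [[-8, 3], [-3, 1]] with P⁻¹ = [[1, -3], [3, -8]], and B = P·diag(-3, -1)·P⁻¹.
Then B⁵ = P·diag(-243, -1)·P⁻¹ = [[1944, -3], [729, -1]] · [[1, -3], [3, -8]] = [[1935, -5808], [726, -2179]].

-2179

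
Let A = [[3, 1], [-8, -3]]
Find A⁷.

[[3, 1], [-8, -3]]

A² = I (check: tr A = 0 and det A = -1), so A⁷ = A since 7 is odd.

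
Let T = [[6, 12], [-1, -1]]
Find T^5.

tr T = 5 and det T = 6, so the characteristic polynomial is λ² − (5)λ + (6) with roots 2 and 3.
Eigenvectors give P = [[3, -4], [-1, 1]] with P⁻¹ = [[-1, -4], [-1, -3]], and T = P·diag(2, 3)·P⁻¹.
Then T^5 = P·diag(32, 243)·P⁻¹ = [[96, -972], [-32, 243]] · [[-1, -4], [-1, -3]] = [[876, 2532], [-211, -601]].

[[876, 2532], [-211, -601]]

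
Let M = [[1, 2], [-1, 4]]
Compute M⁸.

[[-6049, 12610], [-6305, 12866]]

tr M = 5 and det M = 6, so the characteristic polynomial is λ² − (5)λ + (6) with roots 2 and 3.
Eigenvectors give P = [[2, -1], [1, -1]] with P⁻¹ = [[1, -1], [1, -2]], and M = P·diag(2, 3)·P⁻¹.
Then M⁸ = P·diag(256, 6561)·P⁻¹ = [[512, -6561], [256, -6561]] · [[1, -1], [1, -2]] = [[-6049, 12610], [-6305, 12866]].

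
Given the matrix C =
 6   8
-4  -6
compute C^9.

tr C = 0 and det C = -4, so the characteristic polynomial is λ² − (0)λ + (-4) with roots 2 and -2.
Eigenvectors give P = [[-2, -1], [1, 1]] with P⁻¹ = [[-1, -1], [1, 2]], and C = P·diag(2, -2)·P⁻¹.
Then C^9 = P·diag(512, -512)·P⁻¹ = [[-1024, 512], [512, -512]] · [[-1, -1], [1, 2]] = [[1536, 2048], [-1024, -1536]].

[[1536, 2048], [-1024, -1536]]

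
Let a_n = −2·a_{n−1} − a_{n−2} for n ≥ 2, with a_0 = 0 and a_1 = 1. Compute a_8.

−8

With companion matrix M = [[−2, −1], [1, 0]], [a_n, a_{n−1}]ᵀ = M·[a_{n−1}, a_{n−2}]ᵀ, so [a_8, a_7]ᵀ = M⁷·[a_1, a_0]ᵀ.
M⁷ = [[−8, −7], [7, 6]], giving [a_8, a_7]ᵀ = [[−8], [7]].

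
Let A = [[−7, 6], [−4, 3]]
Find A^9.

tr A = −4 and det A = 3, so the characteristic polynomial is λ² − (−4)λ + (3) with roots −3 and −1.
Eigenvectors give P = [[−3, 1], [−2, 1]] with P⁻¹ = [[−1, 1], [−2, 3]], and A = P·diag(−3, −1)·P⁻¹.
Then A^9 = P·diag(−19683, −1)·P⁻¹ = [[59049, −1], [39366, −1]] · [[−1, 1], [−2, 3]] = [[−59047, 59046], [−39364, 39363]].

[[−59047, 59046], [−39364, 39363]]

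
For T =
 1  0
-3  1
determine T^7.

[[1, 0], [-21, 1]]

T = I + N where N = [[0, 0], [-3, 0]] is strictly lower-triangular, so N^2 = 0.
(I + N)^7 = I + 7·N = [[1, 0], [-21, 1]].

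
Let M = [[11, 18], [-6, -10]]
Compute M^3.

[[35, 54], [-18, -28]]

tr M = 1 and det M = -2, so the characteristic polynomial is λ² − (1)λ + (-2) with roots -1 and 2.
Eigenvectors give P = [[3, 2], [-2, -1]] with P⁻¹ = [[-1, -2], [2, 3]], and M = P·diag(-1, 2)·P⁻¹.
Then M^3 = P·diag(-1, 8)·P⁻¹ = [[-3, 16], [2, -8]] · [[-1, -2], [2, 3]] = [[35, 54], [-18, -28]].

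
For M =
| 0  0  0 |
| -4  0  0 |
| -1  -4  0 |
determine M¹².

M is strictly triangular, hence nilpotent: M³ = 0, so M¹² = 0.

[[0, 0, 0], [0, 0, 0], [0, 0, 0]]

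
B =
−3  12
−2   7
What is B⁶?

[[−1455, 4368], [−728, 2185]]

tr B = 4 and det B = 3, so the characteristic polynomial is λ² − (4)λ + (3) with roots 3 and 1.
Eigenvectors give P = [[−2, −3], [−1, −1]] with P⁻¹ = [[1, −3], [−1, 2]], and B = P·diag(3, 1)·P⁻¹.
Then B⁶ = P·diag(729, 1)·P⁻¹ = [[−1458, −3], [−729, −1]] · [[1, −3], [−1, 2]] = [[−1455, 4368], [−728, 2185]].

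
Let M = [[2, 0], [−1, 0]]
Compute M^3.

M^2 = [[4, 0], [−2, 0]]
M^3 = [[8, 0], [−4, 0]]

[[8, 0], [−4, 0]]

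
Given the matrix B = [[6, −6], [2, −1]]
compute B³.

[[84, −114], [38, −49]]

tr B = 5 and det B = 6, so the characteristic polynomial is λ² − (5)λ + (6) with roots 3 and 2.
Eigenvectors give P = [[2, −3], [1, −2]] with P⁻¹ = [[2, −3], [1, −2]], and B = P·diag(3, 2)·P⁻¹.
Then B³ = P·diag(27, 8)·P⁻¹ = [[54, −24], [27, −16]] · [[2, −3], [1, −2]] = [[84, −114], [38, −49]].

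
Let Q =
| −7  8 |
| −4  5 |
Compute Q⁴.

[[161, −160], [80, −79]]

tr Q = −2 and det Q = −3, so the characteristic polynomial is λ² − (−2)λ + (−3) with roots 1 and −3.
Eigenvectors give P = [[−1, 2], [−1, 1]] with P⁻¹ = [[1, −2], [1, −1]], and Q = P·diag(1, −3)·P⁻¹.
Then Q⁴ = P·diag(1, 81)·P⁻¹ = [[−1, 162], [−1, 81]] · [[1, −2], [1, −1]] = [[161, −160], [80, −79]].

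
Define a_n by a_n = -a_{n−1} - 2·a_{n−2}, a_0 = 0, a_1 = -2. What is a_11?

-46

With companion matrix C = [[-1, -2], [1, 0]], [a_n, a_{n−1}]ᵀ = C·[a_{n−1}, a_{n−2}]ᵀ, so [a_11, a_10]ᵀ = C¹⁰·[a_1, a_0]ᵀ.
C¹⁰ = [[23, -22], [11, 34]], giving [a_11, a_10]ᵀ = [[-46], [-22]].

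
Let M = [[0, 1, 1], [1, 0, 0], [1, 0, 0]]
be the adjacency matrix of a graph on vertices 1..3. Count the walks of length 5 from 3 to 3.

The number of length-5 walks from vertex 3 to vertex 3 is entry (3,3) of M⁵, where M is the adjacency matrix.
M² = [[2, 0, 0], [0, 1, 1], [0, 1, 1]]
M³ = [[0, 2, 2], [2, 0, 0], [2, 0, 0]]
M⁴ = [[4, 0, 0], [0, 2, 2], [0, 2, 2]]
M⁵ = [[0, 4, 4], [4, 0, 0], [4, 0, 0]]

0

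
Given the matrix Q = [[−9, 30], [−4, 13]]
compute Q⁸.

[[−32799, 98400], [−13120, 39361]]

tr Q = 4 and det Q = 3, so the characteristic polynomial is λ² − (4)λ + (3) with roots 3 and 1.
Eigenvectors give P = [[−5, 3], [−2, 1]] with P⁻¹ = [[1, −3], [2, −5]], and Q = P·diag(3, 1)·P⁻¹.
Then Q⁸ = P·diag(6561, 1)·P⁻¹ = [[−32805, 3], [−13122, 1]] · [[1, −3], [2, −5]] = [[−32799, 98400], [−13120, 39361]].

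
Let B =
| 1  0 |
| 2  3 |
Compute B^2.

[[1, 0], [8, 9]]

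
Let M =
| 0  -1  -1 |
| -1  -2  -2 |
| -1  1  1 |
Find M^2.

[[2, 1, 1], [4, 3, 3], [-2, 0, 0]]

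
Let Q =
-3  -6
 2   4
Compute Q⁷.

Q² = Q (a projection; rank 1, trace 1), so Q⁷ = Q.

[[-3, -6], [2, 4]]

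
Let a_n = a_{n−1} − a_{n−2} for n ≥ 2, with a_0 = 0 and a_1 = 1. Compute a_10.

With companion matrix Q = [[1, −1], [1, 0]], [a_n, a_{n−1}]ᵀ = Q·[a_{n−1}, a_{n−2}]ᵀ, so [a_10, a_9]ᵀ = Q⁹·[a_1, a_0]ᵀ.
Q⁹ = [[−1, 0], [0, −1]], giving [a_10, a_9]ᵀ = [[−1], [0]].

−1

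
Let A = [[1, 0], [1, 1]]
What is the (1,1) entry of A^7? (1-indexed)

A = I + N where N = [[0, 0], [1, 0]] is strictly lower-triangular, so N^2 = 0.
(I + N)^7 = I + 7·N = [[1, 0], [7, 1]].

1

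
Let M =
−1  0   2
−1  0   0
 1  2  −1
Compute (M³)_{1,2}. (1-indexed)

M² = [[3, 4, −4], [1, 0, −2], [−4, −2, 3]]
M³ = [[−11, −8, 10], [−3, −4, 4], [9, 6, −11]]

−8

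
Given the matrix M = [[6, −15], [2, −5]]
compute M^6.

M² = M (a projection; rank 1, trace 1), so M^6 = M.

[[6, −15], [2, −5]]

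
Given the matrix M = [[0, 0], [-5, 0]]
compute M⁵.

[[0, 0], [0, 0]]

M is strictly triangular, hence nilpotent: M² = 0, so M⁵ = 0.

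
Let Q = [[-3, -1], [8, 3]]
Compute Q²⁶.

[[1, 0], [0, 1]]

Q² = I (check: tr Q = 0 and det Q = -1), so Q²⁶ = I since 26 is even.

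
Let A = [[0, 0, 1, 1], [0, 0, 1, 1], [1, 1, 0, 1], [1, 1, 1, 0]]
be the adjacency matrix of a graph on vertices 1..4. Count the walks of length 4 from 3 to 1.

The number of length-4 walks from vertex 3 to vertex 1 is entry (3,1) of A^4, where A is the adjacency matrix.
A^2 = [[2, 2, 1, 1], [2, 2, 1, 1], [1, 1, 3, 2], [1, 1, 2, 3]]
A^3 = [[2, 2, 5, 5], [2, 2, 5, 5], [5, 5, 4, 5], [5, 5, 5, 4]]
A^4 = [[10, 10, 9, 9], [10, 10, 9, 9], [9, 9, 15, 14], [9, 9, 14, 15]]

9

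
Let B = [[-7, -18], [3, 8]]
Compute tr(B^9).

tr B = 1 and det B = -2, so the characteristic polynomial is λ² − (1)λ + (-2) with roots 2 and -1.
Eigenvectors give P = [[2, 3], [-1, -1]] with P⁻¹ = [[-1, -3], [1, 2]], and B = P·diag(2, -1)·P⁻¹.
Then B^9 = P·diag(512, -1)·P⁻¹ = [[1024, -3], [-512, 1]] · [[-1, -3], [1, 2]] = [[-1027, -3078], [513, 1538]].

511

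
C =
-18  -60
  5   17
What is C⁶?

[[2724, 7980], [-665, -1931]]

tr C = -1 and det C = -6, so the characteristic polynomial is λ² − (-1)λ + (-6) with roots 2 and -3.
Eigenvectors give P = [[3, 4], [-1, -1]] with P⁻¹ = [[-1, -4], [1, 3]], and C = P·diag(2, -3)·P⁻¹.
Then C⁶ = P·diag(64, 729)·P⁻¹ = [[192, 2916], [-64, -729]] · [[-1, -4], [1, 3]] = [[2724, 7980], [-665, -1931]].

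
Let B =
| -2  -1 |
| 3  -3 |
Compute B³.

[[13, -16], [48, -3]]

B² = [[1, 5], [-15, 6]]
B³ = [[13, -16], [48, -3]]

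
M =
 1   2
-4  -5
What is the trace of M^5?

-244

tr M = -4 and det M = 3, so the characteristic polynomial is λ² − (-4)λ + (3) with roots -3 and -1.
Eigenvectors give P = [[1, 1], [-2, -1]] with P⁻¹ = [[-1, -1], [2, 1]], and M = P·diag(-3, -1)·P⁻¹.
Then M^5 = P·diag(-243, -1)·P⁻¹ = [[-243, -1], [486, 1]] · [[-1, -1], [2, 1]] = [[241, 242], [-484, -485]].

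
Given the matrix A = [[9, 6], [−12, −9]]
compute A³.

tr A = 0 and det A = −9, so the characteristic polynomial is λ² − (0)λ + (−9) with roots −3 and 3.
Eigenvectors give P = [[1, 1], [−2, −1]] with P⁻¹ = [[−1, −1], [2, 1]], and A = P·diag(−3, 3)·P⁻¹.
Then A³ = P·diag(−27, 27)·P⁻¹ = [[−27, 27], [54, −27]] · [[−1, −1], [2, 1]] = [[81, 54], [−108, −81]].

[[81, 54], [−108, −81]]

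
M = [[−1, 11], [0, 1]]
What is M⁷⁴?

M² = I (check: tr M = 0 and det M = −1), so M⁷⁴ = I since 74 is even.

[[1, 0], [0, 1]]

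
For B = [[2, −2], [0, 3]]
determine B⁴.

B² = [[4, −10], [0, 9]]
B³ = [[8, −38], [0, 27]]
B⁴ = [[16, −130], [0, 81]]

[[16, −130], [0, 81]]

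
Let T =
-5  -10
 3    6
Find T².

[[-5, -10], [3, 6]]

T² = T (a projection; rank 1, trace 1), so T² = T.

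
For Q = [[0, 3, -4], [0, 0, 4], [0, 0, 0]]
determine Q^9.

Q is strictly triangular, hence nilpotent: Q^3 = 0, so Q^9 = 0.

[[0, 0, 0], [0, 0, 0], [0, 0, 0]]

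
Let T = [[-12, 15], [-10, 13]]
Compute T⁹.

[[-40902, 60585], [-40390, 60073]]

tr T = 1 and det T = -6, so the characteristic polynomial is λ² − (1)λ + (-6) with roots 3 and -2.
Eigenvectors give P = [[1, -3], [1, -2]] with P⁻¹ = [[-2, 3], [-1, 1]], and T = P·diag(3, -2)·P⁻¹.
Then T⁹ = P·diag(19683, -512)·P⁻¹ = [[19683, 1536], [19683, 1024]] · [[-2, 3], [-1, 1]] = [[-40902, 60585], [-40390, 60073]].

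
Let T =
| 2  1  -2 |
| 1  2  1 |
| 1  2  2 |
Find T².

[[3, 0, -7], [5, 7, 2], [6, 9, 4]]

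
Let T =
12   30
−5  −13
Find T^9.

tr T = −1 and det T = −6, so the characteristic polynomial is λ² − (−1)λ + (−6) with roots −3 and 2.
Eigenvectors give P = [[−2, 3], [1, −1]] with P⁻¹ = [[1, 3], [1, 2]], and T = P·diag(−3, 2)·P⁻¹.
Then T^9 = P·diag(−19683, 512)·P⁻¹ = [[39366, 1536], [−19683, −512]] · [[1, 3], [1, 2]] = [[40902, 121170], [−20195, −60073]].

[[40902, 121170], [−20195, −60073]]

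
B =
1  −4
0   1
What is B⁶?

B = I + N where N = [[0, −4], [0, 0]] is strictly upper-triangular, so N² = 0.
(I + N)⁶ = I + 6·N = [[1, −24], [0, 1]].

[[1, −24], [0, 1]]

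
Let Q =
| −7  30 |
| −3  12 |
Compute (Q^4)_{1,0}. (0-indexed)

−195

tr Q = 5 and det Q = 6, so the characteristic polynomial is λ² − (5)λ + (6) with roots 2 and 3.
Eigenvectors give P = [[10, 3], [3, 1]] with P⁻¹ = [[1, −3], [−3, 10]], and Q = P·diag(2, 3)·P⁻¹.
Then Q^4 = P·diag(16, 81)·P⁻¹ = [[160, 243], [48, 81]] · [[1, −3], [−3, 10]] = [[−569, 1950], [−195, 666]].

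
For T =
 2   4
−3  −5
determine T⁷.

tr T = −3 and det T = 2, so the characteristic polynomial is λ² − (−3)λ + (2) with roots −1 and −2.
Eigenvectors give P = [[−4, −1], [3, 1]] with P⁻¹ = [[−1, −1], [3, 4]], and T = P·diag(−1, −2)·P⁻¹.
Then T⁷ = P·diag(−1, −128)·P⁻¹ = [[4, 128], [−3, −128]] · [[−1, −1], [3, 4]] = [[380, 508], [−381, −509]].

[[380, 508], [−381, −509]]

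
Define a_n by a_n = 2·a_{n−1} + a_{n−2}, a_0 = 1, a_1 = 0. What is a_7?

70

With companion matrix Q = [[2, 1], [1, 0]], [a_n, a_{n−1}]ᵀ = Q·[a_{n−1}, a_{n−2}]ᵀ, so [a_7, a_6]ᵀ = Q⁶·[a_1, a_0]ᵀ.
Q⁶ = [[169, 70], [70, 29]], giving [a_7, a_6]ᵀ = [[70], [29]].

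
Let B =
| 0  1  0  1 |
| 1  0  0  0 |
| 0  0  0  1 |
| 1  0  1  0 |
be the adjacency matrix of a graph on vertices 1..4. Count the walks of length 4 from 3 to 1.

The number of length-4 walks from vertex 3 to vertex 1 is entry (3,1) of B⁴, where B is the adjacency matrix.
B² = [[2, 0, 1, 0], [0, 1, 0, 1], [1, 0, 1, 0], [0, 1, 0, 2]]
B³ = [[0, 2, 0, 3], [2, 0, 1, 0], [0, 1, 0, 2], [3, 0, 2, 0]]
B⁴ = [[5, 0, 3, 0], [0, 2, 0, 3], [3, 0, 2, 0], [0, 3, 0, 5]]

3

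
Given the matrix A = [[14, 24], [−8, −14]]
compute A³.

[[56, 96], [−32, −56]]

tr A = 0 and det A = −4, so the characteristic polynomial is λ² − (0)λ + (−4) with roots 2 and −2.
Eigenvectors give P = [[2, 3], [−1, −2]] with P⁻¹ = [[2, 3], [−1, −2]], and A = P·diag(2, −2)·P⁻¹.
Then A³ = P·diag(8, −8)·P⁻¹ = [[16, −24], [−8, 16]] · [[2, 3], [−1, −2]] = [[56, 96], [−32, −56]].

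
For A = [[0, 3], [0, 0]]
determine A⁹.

A is strictly triangular, hence nilpotent: A² = 0, so A⁹ = 0.

[[0, 0], [0, 0]]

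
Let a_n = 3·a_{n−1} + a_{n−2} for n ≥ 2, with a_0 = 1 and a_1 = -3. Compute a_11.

-381606

With companion matrix Q = [[3, 1], [1, 0]], [a_n, a_{n−1}]ᵀ = Q·[a_{n−1}, a_{n−2}]ᵀ, so [a_11, a_10]ᵀ = Q^10·[a_1, a_0]ᵀ.
Q^10 = [[141481, 42837], [42837, 12970]], giving [a_11, a_10]ᵀ = [[-381606], [-115541]].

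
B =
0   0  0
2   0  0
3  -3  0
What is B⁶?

B is strictly triangular, hence nilpotent: B³ = 0, so B⁶ = 0.

[[0, 0, 0], [0, 0, 0], [0, 0, 0]]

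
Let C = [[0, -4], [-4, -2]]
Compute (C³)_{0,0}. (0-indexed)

-32

C² = [[16, 8], [8, 20]]
C³ = [[-32, -80], [-80, -72]]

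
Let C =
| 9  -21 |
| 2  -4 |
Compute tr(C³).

35

tr C = 5 and det C = 6, so the characteristic polynomial is λ² − (5)λ + (6) with roots 3 and 2.
Eigenvectors give P = [[-7, -3], [-2, -1]] with P⁻¹ = [[-1, 3], [2, -7]], and C = P·diag(3, 2)·P⁻¹.
Then C³ = P·diag(27, 8)·P⁻¹ = [[-189, -24], [-54, -8]] · [[-1, 3], [2, -7]] = [[141, -399], [38, -106]].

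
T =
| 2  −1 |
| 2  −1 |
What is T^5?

T² = T (a projection; rank 1, trace 1), so T^5 = T.

[[2, −1], [2, −1]]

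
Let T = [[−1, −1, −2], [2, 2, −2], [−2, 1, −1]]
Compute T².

[[3, −3, 6], [6, 0, −6], [6, 3, 3]]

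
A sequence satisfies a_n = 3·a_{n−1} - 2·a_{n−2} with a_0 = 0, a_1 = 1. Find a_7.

With companion matrix A = [[3, -2], [1, 0]], [a_n, a_{n−1}]ᵀ = A·[a_{n−1}, a_{n−2}]ᵀ, so [a_7, a_6]ᵀ = A⁶·[a_1, a_0]ᵀ.
A⁶ = [[127, -126], [63, -62]], giving [a_7, a_6]ᵀ = [[127], [63]].

127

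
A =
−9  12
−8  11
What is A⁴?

tr A = 2 and det A = −3, so the characteristic polynomial is λ² − (2)λ + (−3) with roots −1 and 3.
Eigenvectors give P = [[−3, 1], [−2, 1]] with P⁻¹ = [[−1, 1], [−2, 3]], and A = P·diag(−1, 3)·P⁻¹.
Then A⁴ = P·diag(1, 81)·P⁻¹ = [[−3, 81], [−2, 81]] · [[−1, 1], [−2, 3]] = [[−159, 240], [−160, 241]].

[[−159, 240], [−160, 241]]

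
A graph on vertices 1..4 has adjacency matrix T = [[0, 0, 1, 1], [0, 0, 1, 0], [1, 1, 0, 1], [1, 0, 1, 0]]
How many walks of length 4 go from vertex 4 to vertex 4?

7

The number of length-4 walks from vertex 4 to vertex 4 is entry (4,4) of T^4, where T is the adjacency matrix.
T^2 = [[2, 1, 1, 1], [1, 1, 0, 1], [1, 0, 3, 1], [1, 1, 1, 2]]
T^3 = [[2, 1, 4, 3], [1, 0, 3, 1], [4, 3, 2, 4], [3, 1, 4, 2]]
T^4 = [[7, 4, 6, 6], [4, 3, 2, 4], [6, 2, 11, 6], [6, 4, 6, 7]]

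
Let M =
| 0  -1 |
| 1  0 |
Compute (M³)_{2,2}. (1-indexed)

0

M² = [[-1, 0], [0, -1]]
M³ = [[0, 1], [-1, 0]]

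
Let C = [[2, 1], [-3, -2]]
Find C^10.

[[1, 0], [0, 1]]

C² = I (check: tr C = 0 and det C = -1), so C^10 = I since 10 is even.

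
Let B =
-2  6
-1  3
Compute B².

B² = B (a projection; rank 1, trace 1), so B² = B.

[[-2, 6], [-1, 3]]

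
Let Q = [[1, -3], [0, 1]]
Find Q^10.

[[1, -30], [0, 1]]

Q = I + N where N = [[0, -3], [0, 0]] is strictly upper-triangular, so N^2 = 0.
(I + N)^10 = I + 10·N = [[1, -30], [0, 1]].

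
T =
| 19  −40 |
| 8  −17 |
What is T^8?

[[32801, −65600], [13120, −26239]]

tr T = 2 and det T = −3, so the characteristic polynomial is λ² − (2)λ + (−3) with roots −1 and 3.
Eigenvectors give P = [[2, 5], [1, 2]] with P⁻¹ = [[−2, 5], [1, −2]], and T = P·diag(−1, 3)·P⁻¹.
Then T^8 = P·diag(1, 6561)·P⁻¹ = [[2, 32805], [1, 13122]] · [[−2, 5], [1, −2]] = [[32801, −65600], [13120, −26239]].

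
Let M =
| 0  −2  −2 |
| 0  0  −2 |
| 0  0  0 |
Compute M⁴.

M is strictly triangular, hence nilpotent: M³ = 0, so M⁴ = 0.

[[0, 0, 0], [0, 0, 0], [0, 0, 0]]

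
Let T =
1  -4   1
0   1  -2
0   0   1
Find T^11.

T = I + N where N = [[0, -4, 1], [0, 0, -2], [0, 0, 0]] is strictly upper-triangular, so N^3 = 0.
(I + N)^11 = I + 11·N + 55·N^2 = [[1, -44, 451], [0, 1, -22], [0, 0, 1]].

[[1, -44, 451], [0, 1, -22], [0, 0, 1]]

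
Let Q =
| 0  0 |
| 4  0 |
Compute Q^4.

[[0, 0], [0, 0]]

Q is strictly triangular, hence nilpotent: Q^2 = 0, so Q^4 = 0.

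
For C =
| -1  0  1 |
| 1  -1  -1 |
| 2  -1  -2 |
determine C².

[[3, -1, -3], [-4, 2, 4], [-7, 3, 7]]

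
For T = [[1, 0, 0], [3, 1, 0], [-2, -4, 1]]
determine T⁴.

T = I + N where N = [[0, 0, 0], [3, 0, 0], [-2, -4, 0]] is strictly lower-triangular, so N³ = 0.
(I + N)⁴ = I + 4·N + 6·N² = [[1, 0, 0], [12, 1, 0], [-80, -16, 1]].

[[1, 0, 0], [12, 1, 0], [-80, -16, 1]]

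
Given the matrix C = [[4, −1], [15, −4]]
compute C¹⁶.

[[1, 0], [0, 1]]

C² = I (check: tr C = 0 and det C = −1), so C¹⁶ = I since 16 is even.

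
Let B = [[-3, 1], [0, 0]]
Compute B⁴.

B² = [[9, -3], [0, 0]]
B³ = [[-27, 9], [0, 0]]
B⁴ = [[81, -27], [0, 0]]

[[81, -27], [0, 0]]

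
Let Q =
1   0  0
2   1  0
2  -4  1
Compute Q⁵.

Q = I + N where N = [[0, 0, 0], [2, 0, 0], [2, -4, 0]] is strictly lower-triangular, so N³ = 0.
(I + N)⁵ = I + 5·N + 10·N² = [[1, 0, 0], [10, 1, 0], [-70, -20, 1]].

[[1, 0, 0], [10, 1, 0], [-70, -20, 1]]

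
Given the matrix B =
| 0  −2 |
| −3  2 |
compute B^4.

B^2 = [[6, −4], [−6, 10]]
B^3 = [[12, −20], [−30, 32]]
B^4 = [[60, −64], [−96, 124]]

[[60, −64], [−96, 124]]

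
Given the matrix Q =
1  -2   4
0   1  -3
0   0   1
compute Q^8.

[[1, -16, 200], [0, 1, -24], [0, 0, 1]]

Q = I + N where N = [[0, -2, 4], [0, 0, -3], [0, 0, 0]] is strictly upper-triangular, so N^3 = 0.
(I + N)^8 = I + 8·N + 28·N^2 = [[1, -16, 200], [0, 1, -24], [0, 0, 1]].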